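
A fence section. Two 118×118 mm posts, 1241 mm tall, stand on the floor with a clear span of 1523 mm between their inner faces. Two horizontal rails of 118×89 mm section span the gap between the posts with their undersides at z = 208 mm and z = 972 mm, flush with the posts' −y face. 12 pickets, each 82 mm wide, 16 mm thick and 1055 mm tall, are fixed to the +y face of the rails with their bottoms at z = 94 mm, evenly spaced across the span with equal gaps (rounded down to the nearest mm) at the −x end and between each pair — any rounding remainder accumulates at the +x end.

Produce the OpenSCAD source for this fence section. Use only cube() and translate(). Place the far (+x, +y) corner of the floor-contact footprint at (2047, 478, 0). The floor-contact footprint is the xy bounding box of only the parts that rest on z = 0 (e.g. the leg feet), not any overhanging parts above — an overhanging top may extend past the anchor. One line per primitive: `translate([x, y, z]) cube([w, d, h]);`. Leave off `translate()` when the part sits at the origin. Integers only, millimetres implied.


translate([288, 360, 0]) cube([118, 118, 1241]);
translate([1929, 360, 0]) cube([118, 118, 1241]);
translate([406, 360, 208]) cube([1523, 118, 89]);
translate([406, 360, 972]) cube([1523, 118, 89]);
translate([447, 478, 94]) cube([82, 16, 1055]);
translate([570, 478, 94]) cube([82, 16, 1055]);
translate([693, 478, 94]) cube([82, 16, 1055]);
translate([816, 478, 94]) cube([82, 16, 1055]);
translate([939, 478, 94]) cube([82, 16, 1055]);
translate([1062, 478, 94]) cube([82, 16, 1055]);
translate([1185, 478, 94]) cube([82, 16, 1055]);
translate([1308, 478, 94]) cube([82, 16, 1055]);
translate([1431, 478, 94]) cube([82, 16, 1055]);
translate([1554, 478, 94]) cube([82, 16, 1055]);
translate([1677, 478, 94]) cube([82, 16, 1055]);
translate([1800, 478, 94]) cube([82, 16, 1055]);


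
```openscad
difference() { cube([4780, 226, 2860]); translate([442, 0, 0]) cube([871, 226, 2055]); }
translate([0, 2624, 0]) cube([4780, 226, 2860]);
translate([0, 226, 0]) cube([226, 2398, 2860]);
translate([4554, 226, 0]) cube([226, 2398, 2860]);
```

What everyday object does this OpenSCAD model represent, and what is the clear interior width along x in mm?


A single room. The interior width is 4328 mm.

Four walls enclosing a rectangle with a door in the front wall — a room. Outside width 4780 minus two 226 mm walls gives 4328 mm.


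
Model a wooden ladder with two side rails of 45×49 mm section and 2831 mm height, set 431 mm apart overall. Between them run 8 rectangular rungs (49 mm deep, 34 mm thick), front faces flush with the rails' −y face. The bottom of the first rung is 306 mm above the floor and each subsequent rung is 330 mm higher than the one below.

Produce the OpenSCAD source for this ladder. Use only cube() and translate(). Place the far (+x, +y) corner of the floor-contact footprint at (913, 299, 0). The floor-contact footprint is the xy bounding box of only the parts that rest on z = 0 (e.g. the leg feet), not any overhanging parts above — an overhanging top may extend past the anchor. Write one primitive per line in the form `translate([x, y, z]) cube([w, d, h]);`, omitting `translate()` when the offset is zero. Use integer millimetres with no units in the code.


translate([482, 250, 0]) cube([45, 49, 2831]);
translate([868, 250, 0]) cube([45, 49, 2831]);
translate([527, 250, 306]) cube([341, 49, 34]);
translate([527, 250, 636]) cube([341, 49, 34]);
translate([527, 250, 966]) cube([341, 49, 34]);
translate([527, 250, 1296]) cube([341, 49, 34]);
translate([527, 250, 1626]) cube([341, 49, 34]);
translate([527, 250, 1956]) cube([341, 49, 34]);
translate([527, 250, 2286]) cube([341, 49, 34]);
translate([527, 250, 2616]) cube([341, 49, 34]);


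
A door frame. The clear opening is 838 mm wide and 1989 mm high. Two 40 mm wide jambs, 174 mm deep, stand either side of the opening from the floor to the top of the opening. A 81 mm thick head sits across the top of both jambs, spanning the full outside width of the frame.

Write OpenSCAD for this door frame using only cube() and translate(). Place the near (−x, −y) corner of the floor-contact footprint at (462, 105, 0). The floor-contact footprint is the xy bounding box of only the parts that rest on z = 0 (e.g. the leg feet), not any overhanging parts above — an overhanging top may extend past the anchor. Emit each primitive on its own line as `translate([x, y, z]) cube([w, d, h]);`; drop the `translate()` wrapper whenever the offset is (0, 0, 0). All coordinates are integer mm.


translate([462, 105, 0]) cube([40, 174, 1989]);
translate([1340, 105, 0]) cube([40, 174, 1989]);
translate([462, 105, 1989]) cube([918, 174, 81]);


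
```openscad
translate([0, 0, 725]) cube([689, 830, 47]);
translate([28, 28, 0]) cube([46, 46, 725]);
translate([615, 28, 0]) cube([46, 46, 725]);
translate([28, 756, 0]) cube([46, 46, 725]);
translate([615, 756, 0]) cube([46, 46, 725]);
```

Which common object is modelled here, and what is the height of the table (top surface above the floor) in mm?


A table. The table height is 772 mm.

A 689×830×47 slab sits at z = 725 on four 46 mm square posts — a table. The top surface is at 725 + 47 = 772 mm.


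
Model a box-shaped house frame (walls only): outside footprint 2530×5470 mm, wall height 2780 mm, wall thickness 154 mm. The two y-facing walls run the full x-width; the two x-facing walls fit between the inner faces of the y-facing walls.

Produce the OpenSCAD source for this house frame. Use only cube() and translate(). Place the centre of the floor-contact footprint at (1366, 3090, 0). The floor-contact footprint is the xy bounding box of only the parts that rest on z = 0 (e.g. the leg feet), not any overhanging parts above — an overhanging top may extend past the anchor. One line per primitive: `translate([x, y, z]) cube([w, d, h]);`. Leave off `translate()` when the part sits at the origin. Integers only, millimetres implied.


translate([101, 355, 0]) cube([2530, 154, 2780]);
translate([101, 5671, 0]) cube([2530, 154, 2780]);
translate([101, 509, 0]) cube([154, 5162, 2780]);
translate([2477, 509, 0]) cube([154, 5162, 2780]);


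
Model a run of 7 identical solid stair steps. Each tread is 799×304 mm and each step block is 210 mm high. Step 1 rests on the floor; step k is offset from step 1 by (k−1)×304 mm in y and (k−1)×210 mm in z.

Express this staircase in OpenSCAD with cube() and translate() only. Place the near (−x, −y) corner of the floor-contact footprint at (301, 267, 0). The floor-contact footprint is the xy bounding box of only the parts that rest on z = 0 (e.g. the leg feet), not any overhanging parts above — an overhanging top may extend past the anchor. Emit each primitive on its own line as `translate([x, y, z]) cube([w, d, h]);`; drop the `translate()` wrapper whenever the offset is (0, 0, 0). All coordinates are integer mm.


translate([301, 267, 0]) cube([799, 304, 210]);
translate([301, 571, 210]) cube([799, 304, 210]);
translate([301, 875, 420]) cube([799, 304, 210]);
translate([301, 1179, 630]) cube([799, 304, 210]);
translate([301, 1483, 840]) cube([799, 304, 210]);
translate([301, 1787, 1050]) cube([799, 304, 210]);
translate([301, 2091, 1260]) cube([799, 304, 210]);


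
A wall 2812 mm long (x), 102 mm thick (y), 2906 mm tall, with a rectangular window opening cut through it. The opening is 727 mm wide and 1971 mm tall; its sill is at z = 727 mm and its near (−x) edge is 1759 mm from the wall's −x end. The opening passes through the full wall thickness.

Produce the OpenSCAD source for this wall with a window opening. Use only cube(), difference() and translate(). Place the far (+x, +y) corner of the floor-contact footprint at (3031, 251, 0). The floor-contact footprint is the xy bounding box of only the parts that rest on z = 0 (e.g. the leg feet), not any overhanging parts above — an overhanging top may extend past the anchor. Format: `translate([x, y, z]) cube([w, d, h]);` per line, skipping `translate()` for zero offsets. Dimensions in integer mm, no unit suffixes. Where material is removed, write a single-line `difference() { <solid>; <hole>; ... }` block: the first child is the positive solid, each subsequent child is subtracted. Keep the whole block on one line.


difference() { translate([219, 149, 0]) cube([2812, 102, 2906]); translate([1978, 149, 727]) cube([727, 102, 1971]); }


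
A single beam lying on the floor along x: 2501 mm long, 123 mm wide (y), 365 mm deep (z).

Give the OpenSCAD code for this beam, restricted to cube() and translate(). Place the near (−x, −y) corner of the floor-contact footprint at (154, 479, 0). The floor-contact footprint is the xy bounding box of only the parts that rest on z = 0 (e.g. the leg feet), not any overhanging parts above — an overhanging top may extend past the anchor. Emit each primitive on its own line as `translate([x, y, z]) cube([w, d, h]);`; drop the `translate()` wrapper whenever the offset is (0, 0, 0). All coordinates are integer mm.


translate([154, 479, 0]) cube([2501, 123, 365]);


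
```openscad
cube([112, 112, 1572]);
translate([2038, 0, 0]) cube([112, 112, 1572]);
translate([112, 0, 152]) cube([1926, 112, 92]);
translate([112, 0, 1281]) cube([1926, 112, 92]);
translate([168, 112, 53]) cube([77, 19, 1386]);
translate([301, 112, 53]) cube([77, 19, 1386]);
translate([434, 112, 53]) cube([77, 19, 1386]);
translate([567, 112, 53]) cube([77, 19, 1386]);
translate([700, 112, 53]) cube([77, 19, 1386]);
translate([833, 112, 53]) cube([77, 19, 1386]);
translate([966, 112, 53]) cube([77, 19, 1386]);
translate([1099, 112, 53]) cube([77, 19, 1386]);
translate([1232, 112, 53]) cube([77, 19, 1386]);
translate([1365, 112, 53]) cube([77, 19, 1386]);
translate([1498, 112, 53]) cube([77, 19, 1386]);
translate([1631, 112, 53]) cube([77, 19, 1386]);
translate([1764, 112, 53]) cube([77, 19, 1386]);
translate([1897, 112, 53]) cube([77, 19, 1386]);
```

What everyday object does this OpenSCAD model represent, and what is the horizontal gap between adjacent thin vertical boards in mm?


A fence section. The picket gap is 56 mm.

Two posts, two rails, 14 pickets — a fence section. Span 1926 mm holds 14 pickets of 77 mm with 15 equal gaps: ⌊(1926 − 14·77) / 15⌋ = 56 mm.


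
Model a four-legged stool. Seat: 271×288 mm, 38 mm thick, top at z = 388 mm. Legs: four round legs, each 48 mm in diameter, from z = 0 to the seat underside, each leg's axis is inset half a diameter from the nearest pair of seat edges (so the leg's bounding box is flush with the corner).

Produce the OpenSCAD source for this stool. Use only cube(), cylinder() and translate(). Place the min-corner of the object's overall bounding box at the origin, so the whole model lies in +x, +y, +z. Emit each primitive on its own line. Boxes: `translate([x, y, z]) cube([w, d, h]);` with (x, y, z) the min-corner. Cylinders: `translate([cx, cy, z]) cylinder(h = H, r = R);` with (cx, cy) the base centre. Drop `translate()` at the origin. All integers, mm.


translate([0, 0, 350]) cube([271, 288, 38]);
translate([24, 24, 0]) cylinder(h = 350, r = 24);
translate([247, 24, 0]) cylinder(h = 350, r = 24);
translate([24, 264, 0]) cylinder(h = 350, r = 24);
translate([247, 264, 0]) cylinder(h = 350, r = 24);


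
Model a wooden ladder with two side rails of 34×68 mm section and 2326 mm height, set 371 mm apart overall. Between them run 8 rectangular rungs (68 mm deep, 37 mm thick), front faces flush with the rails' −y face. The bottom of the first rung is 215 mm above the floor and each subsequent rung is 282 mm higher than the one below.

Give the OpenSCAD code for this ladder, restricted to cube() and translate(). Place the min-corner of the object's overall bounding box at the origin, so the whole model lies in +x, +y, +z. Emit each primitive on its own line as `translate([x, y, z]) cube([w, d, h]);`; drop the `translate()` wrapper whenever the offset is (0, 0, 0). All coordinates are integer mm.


cube([34, 68, 2326]);
translate([337, 0, 0]) cube([34, 68, 2326]);
translate([34, 0, 215]) cube([303, 68, 37]);
translate([34, 0, 497]) cube([303, 68, 37]);
translate([34, 0, 779]) cube([303, 68, 37]);
translate([34, 0, 1061]) cube([303, 68, 37]);
translate([34, 0, 1343]) cube([303, 68, 37]);
translate([34, 0, 1625]) cube([303, 68, 37]);
translate([34, 0, 1907]) cube([303, 68, 37]);
translate([34, 0, 2189]) cube([303, 68, 37]);


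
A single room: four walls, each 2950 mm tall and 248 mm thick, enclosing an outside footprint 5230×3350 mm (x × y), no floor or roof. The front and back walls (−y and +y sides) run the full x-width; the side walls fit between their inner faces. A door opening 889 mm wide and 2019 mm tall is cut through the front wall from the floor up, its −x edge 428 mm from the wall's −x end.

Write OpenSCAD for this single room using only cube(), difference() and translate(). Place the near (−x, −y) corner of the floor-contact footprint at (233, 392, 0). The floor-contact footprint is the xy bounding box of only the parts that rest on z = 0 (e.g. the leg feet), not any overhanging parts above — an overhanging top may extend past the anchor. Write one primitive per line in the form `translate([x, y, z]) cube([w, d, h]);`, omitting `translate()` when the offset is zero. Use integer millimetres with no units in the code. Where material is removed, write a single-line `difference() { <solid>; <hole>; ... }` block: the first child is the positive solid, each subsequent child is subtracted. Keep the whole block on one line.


difference() { translate([233, 392, 0]) cube([5230, 248, 2950]); translate([661, 392, 0]) cube([889, 248, 2019]); }
translate([233, 3494, 0]) cube([5230, 248, 2950]);
translate([233, 640, 0]) cube([248, 2854, 2950]);
translate([5215, 640, 0]) cube([248, 2854, 2950]);


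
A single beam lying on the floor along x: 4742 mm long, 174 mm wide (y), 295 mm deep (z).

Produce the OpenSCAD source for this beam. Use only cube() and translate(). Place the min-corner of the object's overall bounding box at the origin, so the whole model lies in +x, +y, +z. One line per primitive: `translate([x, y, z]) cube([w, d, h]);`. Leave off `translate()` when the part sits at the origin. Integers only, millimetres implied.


cube([4742, 174, 295]);


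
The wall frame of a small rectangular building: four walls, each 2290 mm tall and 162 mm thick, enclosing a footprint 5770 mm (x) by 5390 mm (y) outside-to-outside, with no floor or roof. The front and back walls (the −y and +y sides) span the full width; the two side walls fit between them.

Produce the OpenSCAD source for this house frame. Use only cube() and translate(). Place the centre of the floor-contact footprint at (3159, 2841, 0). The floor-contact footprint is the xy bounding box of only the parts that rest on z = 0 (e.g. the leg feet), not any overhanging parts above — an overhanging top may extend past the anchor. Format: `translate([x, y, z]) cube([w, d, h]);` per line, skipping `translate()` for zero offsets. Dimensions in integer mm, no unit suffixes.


translate([274, 146, 0]) cube([5770, 162, 2290]);
translate([274, 5374, 0]) cube([5770, 162, 2290]);
translate([274, 308, 0]) cube([162, 5066, 2290]);
translate([5882, 308, 0]) cube([162, 5066, 2290]);


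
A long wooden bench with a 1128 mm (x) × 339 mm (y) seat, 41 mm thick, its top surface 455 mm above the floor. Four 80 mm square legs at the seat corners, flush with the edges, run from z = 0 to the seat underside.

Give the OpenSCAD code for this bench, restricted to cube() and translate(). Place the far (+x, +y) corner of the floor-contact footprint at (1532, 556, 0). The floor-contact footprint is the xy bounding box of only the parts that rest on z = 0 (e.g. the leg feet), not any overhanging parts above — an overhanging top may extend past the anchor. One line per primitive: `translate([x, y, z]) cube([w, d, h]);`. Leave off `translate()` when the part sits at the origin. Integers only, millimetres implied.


translate([404, 217, 414]) cube([1128, 339, 41]);
translate([404, 217, 0]) cube([80, 80, 414]);
translate([404, 476, 0]) cube([80, 80, 414]);
translate([1452, 217, 0]) cube([80, 80, 414]);
translate([1452, 476, 0]) cube([80, 80, 414]);


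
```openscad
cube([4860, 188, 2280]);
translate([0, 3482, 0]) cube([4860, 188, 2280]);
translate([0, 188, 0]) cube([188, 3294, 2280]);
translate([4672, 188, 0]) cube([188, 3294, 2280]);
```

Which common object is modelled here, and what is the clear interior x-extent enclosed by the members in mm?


A house (or room) frame. The interior width is 4484 mm.

Four 2280 mm walls enclosing a rectangle with no floor or roof — a room or house frame. Outside width is 4860 mm and wall thickness is 188 mm, so the interior width is 4860 − 2 × 188 = 4484 mm.


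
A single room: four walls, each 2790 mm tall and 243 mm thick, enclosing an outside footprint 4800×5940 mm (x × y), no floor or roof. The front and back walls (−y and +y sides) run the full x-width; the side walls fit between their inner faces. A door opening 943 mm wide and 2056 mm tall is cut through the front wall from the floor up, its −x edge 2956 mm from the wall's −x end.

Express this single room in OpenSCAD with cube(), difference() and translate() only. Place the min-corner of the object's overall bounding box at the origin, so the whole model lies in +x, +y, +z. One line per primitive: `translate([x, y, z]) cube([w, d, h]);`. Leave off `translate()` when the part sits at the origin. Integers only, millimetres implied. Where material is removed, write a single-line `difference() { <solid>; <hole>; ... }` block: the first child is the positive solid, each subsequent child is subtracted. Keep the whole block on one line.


difference() { cube([4800, 243, 2790]); translate([2956, 0, 0]) cube([943, 243, 2056]); }
translate([0, 5697, 0]) cube([4800, 243, 2790]);
translate([0, 243, 0]) cube([243, 5454, 2790]);
translate([4557, 243, 0]) cube([243, 5454, 2790]);


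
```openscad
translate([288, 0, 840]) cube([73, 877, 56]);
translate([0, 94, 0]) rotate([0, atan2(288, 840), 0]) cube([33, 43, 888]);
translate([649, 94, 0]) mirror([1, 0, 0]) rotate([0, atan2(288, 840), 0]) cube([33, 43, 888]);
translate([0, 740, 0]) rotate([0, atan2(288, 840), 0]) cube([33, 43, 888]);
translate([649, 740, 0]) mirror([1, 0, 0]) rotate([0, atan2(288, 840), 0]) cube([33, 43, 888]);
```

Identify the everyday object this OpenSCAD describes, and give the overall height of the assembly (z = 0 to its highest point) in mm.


A sawhorse. The overall height is 896 mm.

A beam across two mirrored pairs of raked legs — a sawhorse. The beam's underside is at z = 840 (matching the legs' vertical rise in atan2(288, 840)) and the beam is 56 mm tall, so its top is at 840 + 56 = 896 mm. The raked legs top out at the beam's underside, so that is the highest point.


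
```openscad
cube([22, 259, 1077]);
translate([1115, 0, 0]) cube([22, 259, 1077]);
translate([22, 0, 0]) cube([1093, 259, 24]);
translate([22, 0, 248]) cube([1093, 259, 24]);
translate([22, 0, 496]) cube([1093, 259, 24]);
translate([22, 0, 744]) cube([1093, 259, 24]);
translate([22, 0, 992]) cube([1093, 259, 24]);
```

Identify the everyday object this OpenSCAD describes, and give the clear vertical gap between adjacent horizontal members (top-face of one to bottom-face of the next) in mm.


A bookshelf. The clear shelf gap is 224 mm.

Two tall side panels with 5 horizontal boards between them — a bookshelf. The first two shelf undersides are at z = 0 and z = 248; with shelf thickness 24, the clear gap is 248 − 0 − 24 = 224 mm.


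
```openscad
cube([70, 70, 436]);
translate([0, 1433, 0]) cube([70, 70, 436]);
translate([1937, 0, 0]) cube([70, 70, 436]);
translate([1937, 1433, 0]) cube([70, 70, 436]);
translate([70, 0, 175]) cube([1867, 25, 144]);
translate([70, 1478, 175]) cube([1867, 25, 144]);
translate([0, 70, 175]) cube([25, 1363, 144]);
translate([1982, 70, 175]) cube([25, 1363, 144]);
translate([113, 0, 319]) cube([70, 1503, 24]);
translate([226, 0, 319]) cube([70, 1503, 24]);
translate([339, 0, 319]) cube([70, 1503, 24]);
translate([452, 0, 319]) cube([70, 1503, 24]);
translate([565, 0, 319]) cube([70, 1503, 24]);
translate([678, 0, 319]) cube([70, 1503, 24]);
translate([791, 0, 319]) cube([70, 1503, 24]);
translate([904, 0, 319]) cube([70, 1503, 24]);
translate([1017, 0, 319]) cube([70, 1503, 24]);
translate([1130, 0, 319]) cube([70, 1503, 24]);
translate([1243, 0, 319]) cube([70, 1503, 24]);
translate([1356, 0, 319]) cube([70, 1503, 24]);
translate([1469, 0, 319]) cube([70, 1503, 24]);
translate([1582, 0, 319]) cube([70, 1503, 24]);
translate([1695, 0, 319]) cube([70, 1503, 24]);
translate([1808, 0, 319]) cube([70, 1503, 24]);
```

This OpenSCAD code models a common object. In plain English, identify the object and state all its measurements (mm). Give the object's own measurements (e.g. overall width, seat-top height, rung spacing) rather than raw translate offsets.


A bed frame 2007 mm long (x) by 1503 mm wide (y). Four 70×70 mm corner posts, 436 mm tall, at the corners of the footprint. Four rails of 25 mm thickness and 144 mm height run between adjacent posts with their undersides at z = 175 mm, their outer faces flush with the outside of the frame (the two x-running rails run between the posts' inner faces; the two y-running rails run between the posts' inner faces). 16 slats, each 70 mm wide (x) and 24 mm thick, lie across the top of the two x-running rails, running the full 1503 mm width of the frame in y; along x they sit between the end posts with a 43 mm gap after the −x posts and between neighbouring slats, leaving 59 mm before the +x posts.


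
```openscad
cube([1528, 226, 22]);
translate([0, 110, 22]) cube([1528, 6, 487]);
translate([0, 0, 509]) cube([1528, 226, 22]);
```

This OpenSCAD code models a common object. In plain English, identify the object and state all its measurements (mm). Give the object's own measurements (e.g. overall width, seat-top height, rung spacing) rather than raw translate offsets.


An I-beam lying along x, 1528 mm long. Overall section height 531 mm. Two flanges 226 mm wide (y) and 22 mm thick, one on the floor and one at the top; a web 6 mm thick runs between them, centred on the flange width.


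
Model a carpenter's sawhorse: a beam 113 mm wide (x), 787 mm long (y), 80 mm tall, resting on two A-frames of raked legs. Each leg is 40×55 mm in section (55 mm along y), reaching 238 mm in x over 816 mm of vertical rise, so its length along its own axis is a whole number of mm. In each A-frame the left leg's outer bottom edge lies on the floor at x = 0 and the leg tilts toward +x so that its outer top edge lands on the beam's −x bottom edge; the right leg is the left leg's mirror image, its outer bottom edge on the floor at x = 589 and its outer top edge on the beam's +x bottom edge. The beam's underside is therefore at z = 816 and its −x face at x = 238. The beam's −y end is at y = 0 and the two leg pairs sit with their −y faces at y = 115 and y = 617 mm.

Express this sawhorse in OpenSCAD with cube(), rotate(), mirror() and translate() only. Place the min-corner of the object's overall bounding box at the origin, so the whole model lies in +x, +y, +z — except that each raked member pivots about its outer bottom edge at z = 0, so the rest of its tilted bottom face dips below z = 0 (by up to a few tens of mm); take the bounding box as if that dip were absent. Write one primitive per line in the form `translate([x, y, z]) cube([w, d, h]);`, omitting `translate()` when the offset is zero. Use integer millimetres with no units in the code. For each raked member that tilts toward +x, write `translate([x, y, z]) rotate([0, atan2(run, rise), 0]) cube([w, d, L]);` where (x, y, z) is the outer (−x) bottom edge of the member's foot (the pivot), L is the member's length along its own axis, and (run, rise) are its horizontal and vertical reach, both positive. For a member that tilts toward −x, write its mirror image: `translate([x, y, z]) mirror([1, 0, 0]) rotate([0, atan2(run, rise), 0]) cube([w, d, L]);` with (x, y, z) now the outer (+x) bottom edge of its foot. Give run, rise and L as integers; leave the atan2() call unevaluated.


translate([238, 0, 816]) cube([113, 787, 80]);
translate([0, 115, 0]) rotate([0, atan2(238, 816), 0]) cube([40, 55, 850]);
translate([589, 115, 0]) mirror([1, 0, 0]) rotate([0, atan2(238, 816), 0]) cube([40, 55, 850]);
translate([0, 617, 0]) rotate([0, atan2(238, 816), 0]) cube([40, 55, 850]);
translate([589, 617, 0]) mirror([1, 0, 0]) rotate([0, atan2(238, 816), 0]) cube([40, 55, 850]);


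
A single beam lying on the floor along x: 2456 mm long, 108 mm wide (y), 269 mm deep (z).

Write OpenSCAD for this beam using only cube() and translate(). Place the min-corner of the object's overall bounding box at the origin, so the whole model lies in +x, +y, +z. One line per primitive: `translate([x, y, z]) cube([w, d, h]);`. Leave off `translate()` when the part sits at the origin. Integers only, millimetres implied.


cube([2456, 108, 269]);


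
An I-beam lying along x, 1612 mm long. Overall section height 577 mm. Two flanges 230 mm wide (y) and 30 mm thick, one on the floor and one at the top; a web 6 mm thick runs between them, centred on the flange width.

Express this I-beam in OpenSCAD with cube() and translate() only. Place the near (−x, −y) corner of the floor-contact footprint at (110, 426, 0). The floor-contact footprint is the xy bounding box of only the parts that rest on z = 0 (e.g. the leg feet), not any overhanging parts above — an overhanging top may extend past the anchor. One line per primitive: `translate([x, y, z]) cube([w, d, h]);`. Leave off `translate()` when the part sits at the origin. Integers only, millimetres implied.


translate([110, 426, 0]) cube([1612, 230, 30]);
translate([110, 538, 30]) cube([1612, 6, 517]);
translate([110, 426, 547]) cube([1612, 230, 30]);


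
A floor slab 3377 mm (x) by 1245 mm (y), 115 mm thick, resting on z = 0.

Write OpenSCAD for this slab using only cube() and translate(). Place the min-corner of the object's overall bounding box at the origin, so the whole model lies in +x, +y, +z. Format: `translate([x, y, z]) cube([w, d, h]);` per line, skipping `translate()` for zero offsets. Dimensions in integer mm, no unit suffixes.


cube([3377, 1245, 115]);


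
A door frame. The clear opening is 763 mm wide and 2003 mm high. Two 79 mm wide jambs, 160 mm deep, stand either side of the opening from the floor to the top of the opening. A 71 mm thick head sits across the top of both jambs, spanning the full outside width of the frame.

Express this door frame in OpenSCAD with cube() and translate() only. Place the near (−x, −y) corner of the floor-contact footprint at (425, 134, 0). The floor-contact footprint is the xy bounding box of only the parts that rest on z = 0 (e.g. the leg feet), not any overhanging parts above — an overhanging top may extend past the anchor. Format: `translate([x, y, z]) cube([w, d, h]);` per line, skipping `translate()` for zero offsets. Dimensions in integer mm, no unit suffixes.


translate([425, 134, 0]) cube([79, 160, 2003]);
translate([1267, 134, 0]) cube([79, 160, 2003]);
translate([425, 134, 2003]) cube([921, 160, 71]);


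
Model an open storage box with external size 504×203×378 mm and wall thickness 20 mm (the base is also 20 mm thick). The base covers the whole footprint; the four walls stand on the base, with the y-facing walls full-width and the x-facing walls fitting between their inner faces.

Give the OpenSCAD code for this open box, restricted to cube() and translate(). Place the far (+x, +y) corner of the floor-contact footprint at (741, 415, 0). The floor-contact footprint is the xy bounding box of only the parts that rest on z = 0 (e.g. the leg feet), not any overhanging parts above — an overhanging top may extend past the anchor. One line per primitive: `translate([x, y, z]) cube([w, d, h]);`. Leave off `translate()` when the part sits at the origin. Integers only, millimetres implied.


translate([237, 212, 0]) cube([504, 203, 20]);
translate([237, 212, 20]) cube([504, 20, 358]);
translate([237, 395, 20]) cube([504, 20, 358]);
translate([237, 232, 20]) cube([20, 163, 358]);
translate([721, 232, 20]) cube([20, 163, 358]);


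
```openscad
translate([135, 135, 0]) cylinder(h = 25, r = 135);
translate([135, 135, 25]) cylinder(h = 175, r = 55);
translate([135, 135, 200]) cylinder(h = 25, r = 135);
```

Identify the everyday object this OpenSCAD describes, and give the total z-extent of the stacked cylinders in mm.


A spool. The overall height is 225 mm.

Three coaxial cylinders, large–small–large — a spool. Two 25 mm flanges and a 175 mm core give 25 + 175 + 25 = 225 mm.


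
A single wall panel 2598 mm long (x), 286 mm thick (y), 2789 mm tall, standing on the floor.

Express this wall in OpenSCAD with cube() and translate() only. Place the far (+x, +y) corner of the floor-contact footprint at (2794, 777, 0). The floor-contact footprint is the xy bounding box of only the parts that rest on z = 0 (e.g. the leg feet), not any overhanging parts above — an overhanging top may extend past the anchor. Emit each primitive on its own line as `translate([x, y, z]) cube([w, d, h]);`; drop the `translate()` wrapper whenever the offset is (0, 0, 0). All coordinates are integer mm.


translate([196, 491, 0]) cube([2598, 286, 2789]);


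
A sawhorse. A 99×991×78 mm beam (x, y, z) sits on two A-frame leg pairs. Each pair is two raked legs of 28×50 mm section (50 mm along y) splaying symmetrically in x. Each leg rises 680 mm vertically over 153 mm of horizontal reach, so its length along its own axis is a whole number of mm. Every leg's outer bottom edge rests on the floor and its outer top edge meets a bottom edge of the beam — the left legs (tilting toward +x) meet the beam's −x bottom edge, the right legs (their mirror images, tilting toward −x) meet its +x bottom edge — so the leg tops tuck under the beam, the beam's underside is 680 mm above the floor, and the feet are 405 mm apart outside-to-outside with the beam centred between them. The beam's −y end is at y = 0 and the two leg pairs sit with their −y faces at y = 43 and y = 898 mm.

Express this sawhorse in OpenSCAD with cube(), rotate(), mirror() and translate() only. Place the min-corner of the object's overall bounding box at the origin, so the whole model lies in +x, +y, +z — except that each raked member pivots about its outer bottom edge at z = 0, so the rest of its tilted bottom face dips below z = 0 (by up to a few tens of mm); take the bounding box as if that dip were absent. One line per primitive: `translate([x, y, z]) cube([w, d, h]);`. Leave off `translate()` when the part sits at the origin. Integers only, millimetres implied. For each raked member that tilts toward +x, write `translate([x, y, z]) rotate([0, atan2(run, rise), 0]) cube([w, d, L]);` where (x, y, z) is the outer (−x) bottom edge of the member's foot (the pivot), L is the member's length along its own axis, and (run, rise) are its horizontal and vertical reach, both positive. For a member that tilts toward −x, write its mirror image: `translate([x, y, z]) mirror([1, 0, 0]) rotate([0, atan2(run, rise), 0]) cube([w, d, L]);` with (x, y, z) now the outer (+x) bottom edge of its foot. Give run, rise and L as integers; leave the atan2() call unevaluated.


// leg length = √(153² + 680²) = 697
// right-leg outer foot x = 2·153 + 99 = 405
// beam min-corner = (153, 0, 680)
translate([153, 0, 680]) cube([99, 991, 78]);
translate([0, 43, 0]) rotate([0, atan2(153, 680), 0]) cube([28, 50, 697]);
translate([405, 43, 0]) mirror([1, 0, 0]) rotate([0, atan2(153, 680), 0]) cube([28, 50, 697]);
translate([0, 898, 0]) rotate([0, atan2(153, 680), 0]) cube([28, 50, 697]);
translate([405, 898, 0]) mirror([1, 0, 0]) rotate([0, atan2(153, 680), 0]) cube([28, 50, 697]);


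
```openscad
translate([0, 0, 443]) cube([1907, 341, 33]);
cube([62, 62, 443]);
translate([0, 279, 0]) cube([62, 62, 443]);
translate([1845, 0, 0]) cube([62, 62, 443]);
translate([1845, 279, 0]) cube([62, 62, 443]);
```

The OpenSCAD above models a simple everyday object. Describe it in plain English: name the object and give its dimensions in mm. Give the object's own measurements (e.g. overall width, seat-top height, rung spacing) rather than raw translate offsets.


A bench: a 1907×341 mm seat slab, 33 mm thick, top at z = 476 mm, on four 62×62 mm square legs flush with the seat corners and standing on z = 0.


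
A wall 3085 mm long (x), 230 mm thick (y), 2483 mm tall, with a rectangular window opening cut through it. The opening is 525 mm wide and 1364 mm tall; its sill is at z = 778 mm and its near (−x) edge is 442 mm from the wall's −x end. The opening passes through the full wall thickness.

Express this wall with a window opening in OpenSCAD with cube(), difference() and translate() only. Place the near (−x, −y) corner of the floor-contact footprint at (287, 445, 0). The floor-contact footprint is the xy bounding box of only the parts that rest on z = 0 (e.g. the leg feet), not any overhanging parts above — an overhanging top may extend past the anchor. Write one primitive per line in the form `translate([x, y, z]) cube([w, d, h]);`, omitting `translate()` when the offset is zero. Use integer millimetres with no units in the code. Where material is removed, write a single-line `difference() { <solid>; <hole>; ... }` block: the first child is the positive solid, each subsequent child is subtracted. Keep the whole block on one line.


difference() { translate([287, 445, 0]) cube([3085, 230, 2483]); translate([729, 445, 778]) cube([525, 230, 1364]); }


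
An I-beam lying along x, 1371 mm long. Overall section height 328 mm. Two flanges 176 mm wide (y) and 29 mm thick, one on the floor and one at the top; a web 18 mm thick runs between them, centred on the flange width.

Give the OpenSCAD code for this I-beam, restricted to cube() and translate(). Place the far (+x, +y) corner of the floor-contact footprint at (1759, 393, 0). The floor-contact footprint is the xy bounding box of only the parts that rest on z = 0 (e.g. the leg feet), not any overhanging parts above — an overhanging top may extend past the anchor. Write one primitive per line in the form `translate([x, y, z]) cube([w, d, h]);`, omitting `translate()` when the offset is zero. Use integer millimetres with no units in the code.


translate([388, 217, 0]) cube([1371, 176, 29]);
translate([388, 296, 29]) cube([1371, 18, 270]);
translate([388, 217, 299]) cube([1371, 176, 29]);


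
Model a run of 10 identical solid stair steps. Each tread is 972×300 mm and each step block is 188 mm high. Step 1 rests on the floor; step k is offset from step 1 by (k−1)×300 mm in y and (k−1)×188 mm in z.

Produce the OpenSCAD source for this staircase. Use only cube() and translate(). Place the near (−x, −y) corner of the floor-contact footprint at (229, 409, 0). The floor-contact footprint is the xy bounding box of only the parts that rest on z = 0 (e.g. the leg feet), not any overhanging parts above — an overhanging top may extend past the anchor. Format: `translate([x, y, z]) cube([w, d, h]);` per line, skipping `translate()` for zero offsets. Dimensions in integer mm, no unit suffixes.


translate([229, 409, 0]) cube([972, 300, 188]);
translate([229, 709, 188]) cube([972, 300, 188]);
translate([229, 1009, 376]) cube([972, 300, 188]);
translate([229, 1309, 564]) cube([972, 300, 188]);
translate([229, 1609, 752]) cube([972, 300, 188]);
translate([229, 1909, 940]) cube([972, 300, 188]);
translate([229, 2209, 1128]) cube([972, 300, 188]);
translate([229, 2509, 1316]) cube([972, 300, 188]);
translate([229, 2809, 1504]) cube([972, 300, 188]);
translate([229, 3109, 1692]) cube([972, 300, 188]);


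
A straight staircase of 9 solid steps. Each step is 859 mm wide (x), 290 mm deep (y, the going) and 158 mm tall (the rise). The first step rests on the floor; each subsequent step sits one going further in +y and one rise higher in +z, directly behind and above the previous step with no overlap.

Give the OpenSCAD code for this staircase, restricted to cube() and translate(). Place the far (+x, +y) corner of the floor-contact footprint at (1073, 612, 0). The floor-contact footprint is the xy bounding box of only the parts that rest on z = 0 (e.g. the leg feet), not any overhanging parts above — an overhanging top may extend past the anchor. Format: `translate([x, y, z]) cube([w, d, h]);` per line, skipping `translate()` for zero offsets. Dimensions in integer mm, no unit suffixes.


translate([214, 322, 0]) cube([859, 290, 158]);
translate([214, 612, 158]) cube([859, 290, 158]);
translate([214, 902, 316]) cube([859, 290, 158]);
translate([214, 1192, 474]) cube([859, 290, 158]);
translate([214, 1482, 632]) cube([859, 290, 158]);
translate([214, 1772, 790]) cube([859, 290, 158]);
translate([214, 2062, 948]) cube([859, 290, 158]);
translate([214, 2352, 1106]) cube([859, 290, 158]);
translate([214, 2642, 1264]) cube([859, 290, 158]);


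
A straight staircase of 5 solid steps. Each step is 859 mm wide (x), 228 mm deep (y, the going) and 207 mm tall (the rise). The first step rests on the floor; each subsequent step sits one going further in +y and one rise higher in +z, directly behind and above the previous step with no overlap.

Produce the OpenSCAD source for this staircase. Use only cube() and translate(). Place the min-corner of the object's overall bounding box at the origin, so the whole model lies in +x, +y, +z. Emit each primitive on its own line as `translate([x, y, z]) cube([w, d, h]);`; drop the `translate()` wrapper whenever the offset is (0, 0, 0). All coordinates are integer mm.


cube([859, 228, 207]);
translate([0, 228, 207]) cube([859, 228, 207]);
translate([0, 456, 414]) cube([859, 228, 207]);
translate([0, 684, 621]) cube([859, 228, 207]);
translate([0, 912, 828]) cube([859, 228, 207]);


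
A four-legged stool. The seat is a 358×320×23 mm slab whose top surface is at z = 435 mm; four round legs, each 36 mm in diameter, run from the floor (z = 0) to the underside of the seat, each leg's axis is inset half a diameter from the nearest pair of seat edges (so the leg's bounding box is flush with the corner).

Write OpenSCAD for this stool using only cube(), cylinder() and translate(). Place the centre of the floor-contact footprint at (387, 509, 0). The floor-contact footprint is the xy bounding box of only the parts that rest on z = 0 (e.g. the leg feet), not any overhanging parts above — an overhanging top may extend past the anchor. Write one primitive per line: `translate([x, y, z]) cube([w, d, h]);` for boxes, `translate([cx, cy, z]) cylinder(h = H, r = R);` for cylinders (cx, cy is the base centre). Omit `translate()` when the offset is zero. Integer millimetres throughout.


translate([208, 349, 412]) cube([358, 320, 23]);
translate([226, 367, 0]) cylinder(h = 412, r = 18);
translate([548, 367, 0]) cylinder(h = 412, r = 18);
translate([226, 651, 0]) cylinder(h = 412, r = 18);
translate([548, 651, 0]) cylinder(h = 412, r = 18);


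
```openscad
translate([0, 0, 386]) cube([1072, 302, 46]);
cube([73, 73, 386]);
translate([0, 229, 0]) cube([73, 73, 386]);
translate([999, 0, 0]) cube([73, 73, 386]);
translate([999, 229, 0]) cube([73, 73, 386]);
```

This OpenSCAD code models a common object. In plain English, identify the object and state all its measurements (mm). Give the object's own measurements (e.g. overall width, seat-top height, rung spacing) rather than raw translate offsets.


A long wooden bench with a 1072 mm (x) × 302 mm (y) seat, 46 mm thick, its top surface 432 mm above the floor. Four 73 mm square legs at the seat corners, flush with the edges, run from z = 0 to the seat underside.


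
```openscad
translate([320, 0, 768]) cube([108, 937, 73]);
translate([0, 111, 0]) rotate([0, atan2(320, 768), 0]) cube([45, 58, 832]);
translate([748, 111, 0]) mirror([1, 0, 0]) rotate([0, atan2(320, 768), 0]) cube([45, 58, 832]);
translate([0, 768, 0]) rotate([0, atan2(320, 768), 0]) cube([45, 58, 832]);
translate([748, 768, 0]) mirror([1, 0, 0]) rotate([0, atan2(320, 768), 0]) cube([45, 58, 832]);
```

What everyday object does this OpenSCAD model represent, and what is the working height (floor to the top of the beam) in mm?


A sawhorse. The overall height is 841 mm.

A beam across two mirrored pairs of raked legs — a sawhorse. The beam's underside is at z = 768 (matching the legs' vertical rise in atan2(320, 768)) and the beam is 73 mm tall, so its top is at 768 + 73 = 841 mm. The raked legs top out at the beam's underside, so that is the highest point.
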